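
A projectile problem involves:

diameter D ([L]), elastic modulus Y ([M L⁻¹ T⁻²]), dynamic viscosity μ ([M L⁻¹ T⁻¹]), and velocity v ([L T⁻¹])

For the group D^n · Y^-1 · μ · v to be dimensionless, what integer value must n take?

-1

Balance the L exponent: (1)·n from D, plus −(-1) + (-1) + (1) = 1 from the rest, must sum to zero.
n + 1 = 0, so n = -1.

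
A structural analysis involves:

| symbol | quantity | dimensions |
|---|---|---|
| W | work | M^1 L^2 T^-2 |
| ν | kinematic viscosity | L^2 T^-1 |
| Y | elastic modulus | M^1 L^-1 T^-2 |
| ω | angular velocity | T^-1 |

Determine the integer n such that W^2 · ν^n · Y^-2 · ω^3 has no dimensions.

-3

Balance the L exponent: (2)·n from ν, plus 2·(2) − 2·(-1) + 3·(0) = 6 from the rest, must sum to zero.
2n + 6 = 0, so n = -3.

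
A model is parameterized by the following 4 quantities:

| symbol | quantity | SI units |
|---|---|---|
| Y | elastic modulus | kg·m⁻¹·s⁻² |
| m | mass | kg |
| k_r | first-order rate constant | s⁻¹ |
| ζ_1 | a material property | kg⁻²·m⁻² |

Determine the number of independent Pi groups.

1

There are 4 variables and 3 base dimensions (M, L, T).
The dimension matrix has rank 3.
Independent dimensionless groups: 4 − 3 = 1.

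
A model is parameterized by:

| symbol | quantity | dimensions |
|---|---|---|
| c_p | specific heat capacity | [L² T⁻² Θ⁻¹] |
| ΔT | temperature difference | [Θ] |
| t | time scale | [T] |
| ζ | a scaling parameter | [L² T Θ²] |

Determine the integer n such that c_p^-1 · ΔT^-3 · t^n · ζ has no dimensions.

-3

Balance the T exponent: (1)·n from t, plus −(-2) − 3·(0) + (1) = 3 from the rest, must sum to zero.
n + 3 = 0, so n = -3.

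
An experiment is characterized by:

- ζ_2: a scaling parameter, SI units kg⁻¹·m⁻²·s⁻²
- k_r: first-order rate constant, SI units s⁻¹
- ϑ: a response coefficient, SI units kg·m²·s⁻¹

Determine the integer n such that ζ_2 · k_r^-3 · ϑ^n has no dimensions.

Balance the M exponent: (1)·n from ϑ, plus (-1) − 3·(0) = -1 from the rest, must sum to zero.
n − 1 = 0, so n = 1.

1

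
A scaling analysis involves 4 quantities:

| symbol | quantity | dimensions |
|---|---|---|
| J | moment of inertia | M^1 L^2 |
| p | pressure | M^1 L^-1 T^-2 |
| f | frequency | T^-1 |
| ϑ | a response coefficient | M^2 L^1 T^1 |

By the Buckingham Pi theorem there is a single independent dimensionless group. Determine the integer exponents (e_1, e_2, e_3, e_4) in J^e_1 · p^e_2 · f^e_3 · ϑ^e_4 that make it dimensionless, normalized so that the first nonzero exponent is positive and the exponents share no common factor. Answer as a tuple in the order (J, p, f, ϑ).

(1, 1, -3, -1)

M: e_1·(1) + e_2·(1) + e_3·(0) + e_4·(2) = 0
L: e_1·(2) + e_2·(-1) + e_3·(0) + e_4·(1) = 0
T: e_1·(0) + e_2·(-2) + e_3·(-1) + e_4·(1) = 0
Solving this homogeneous linear system for the smallest-integer solution (first nonzero entry positive) gives (1, 1, -3, -1).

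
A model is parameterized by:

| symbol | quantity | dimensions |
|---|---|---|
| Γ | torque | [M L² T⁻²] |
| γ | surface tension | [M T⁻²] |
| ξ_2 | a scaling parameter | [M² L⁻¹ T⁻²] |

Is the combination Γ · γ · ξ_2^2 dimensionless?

Sum the exponent of each base dimension across the product:
  M: [Γ]_M + [γ]_M + 2·[ξ_2]_M = (1) + (1) + 2·(2) = 6
  L: [Γ]_L + [γ]_L + 2·[ξ_2]_L = (2) + (0) + 2·(-1) = 0
  T: [Γ]_T + [γ]_T + 2·[ξ_2]_T = (-2) + (-2) + 2·(-2) = -8
Net dimensions [M⁶ T⁻⁸] ≠ [1] — not dimensionless.

no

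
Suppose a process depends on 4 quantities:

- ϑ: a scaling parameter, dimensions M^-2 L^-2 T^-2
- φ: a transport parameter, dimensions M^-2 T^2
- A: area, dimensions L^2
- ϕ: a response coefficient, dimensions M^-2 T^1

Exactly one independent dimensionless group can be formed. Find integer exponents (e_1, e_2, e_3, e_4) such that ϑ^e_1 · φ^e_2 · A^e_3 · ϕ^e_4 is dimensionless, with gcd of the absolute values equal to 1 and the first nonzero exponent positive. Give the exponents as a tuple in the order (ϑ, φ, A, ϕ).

M: e_1·(-2) + e_2·(-2) + e_3·(0) + e_4·(-2) = 0
L: e_1·(-2) + e_2·(0) + e_3·(2) + e_4·(0) = 0
T: e_1·(-2) + e_2·(2) + e_3·(0) + e_4·(1) = 0
Solving this homogeneous linear system for the smallest-integer solution (first nonzero entry positive) gives (1, 3, 1, -4).

(1, 3, 1, -4)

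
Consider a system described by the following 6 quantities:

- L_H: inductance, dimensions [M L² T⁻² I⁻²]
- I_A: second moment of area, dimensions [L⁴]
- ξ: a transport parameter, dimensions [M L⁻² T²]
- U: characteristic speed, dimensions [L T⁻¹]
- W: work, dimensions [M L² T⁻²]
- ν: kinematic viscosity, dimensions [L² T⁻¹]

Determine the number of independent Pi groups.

2

There are 6 variables and 4 base dimensions (M, L, T, I).
The dimension matrix has rank 4.
Independent dimensionless groups: 6 − 4 = 2.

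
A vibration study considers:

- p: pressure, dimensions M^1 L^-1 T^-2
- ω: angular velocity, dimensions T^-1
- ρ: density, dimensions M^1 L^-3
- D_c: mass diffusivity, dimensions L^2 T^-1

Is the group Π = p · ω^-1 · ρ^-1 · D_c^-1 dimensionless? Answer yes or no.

yes

Sum the exponent of each base dimension across the product:
  M: [p]_M − [ω]_M − [ρ]_M − [D_c]_M = (1) − (0) − (1) − (0) = 0
  L: [p]_L − [ω]_L − [ρ]_L − [D_c]_L = (-1) − (0) − (-3) − (2) = 0
  T: [p]_T − [ω]_T − [ρ]_T − [D_c]_T = (-2) − (-1) − (0) − (-1) = 0
All base exponents vanish — dimensionless.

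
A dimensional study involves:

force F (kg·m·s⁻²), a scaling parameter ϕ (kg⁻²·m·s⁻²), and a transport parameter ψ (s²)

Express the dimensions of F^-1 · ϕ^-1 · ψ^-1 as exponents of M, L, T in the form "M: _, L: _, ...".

Collect each base-dimension exponent across the product:
  M: −(1) − (-2) − (0) = 1
  L: −(1) − (1) − (0) = -2
  T: −(-2) − (-2) − (2) = 2
So the dimensions are [M L⁻² T²].

M: 1, L: -2, T: 2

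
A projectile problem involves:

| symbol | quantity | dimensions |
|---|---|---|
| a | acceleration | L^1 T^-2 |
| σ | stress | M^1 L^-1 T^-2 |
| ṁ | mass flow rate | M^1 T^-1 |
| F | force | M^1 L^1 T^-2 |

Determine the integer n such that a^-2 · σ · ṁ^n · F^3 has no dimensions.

-4

Balance the M exponent: (1)·n from ṁ, plus −2·(0) + (1) + 3·(1) = 4 from the rest, must sum to zero.
n + 4 = 0, so n = -4.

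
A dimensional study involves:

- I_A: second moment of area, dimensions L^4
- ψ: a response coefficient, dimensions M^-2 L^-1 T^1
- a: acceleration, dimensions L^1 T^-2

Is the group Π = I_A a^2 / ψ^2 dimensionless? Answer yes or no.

no

Sum the exponent of each base dimension across the product:
  M: [I_A]_M − 2·[ψ]_M + 2·[a]_M = (0) − 2·(-2) + 2·(0) = 4
  L: [I_A]_L − 2·[ψ]_L + 2·[a]_L = (4) − 2·(-1) + 2·(1) = 8
  T: [I_A]_T − 2·[ψ]_T + 2·[a]_T = (0) − 2·(1) + 2·(-2) = -6
Net dimensions [M⁴ L⁸ T⁻⁶] ≠ [1] — not dimensionless.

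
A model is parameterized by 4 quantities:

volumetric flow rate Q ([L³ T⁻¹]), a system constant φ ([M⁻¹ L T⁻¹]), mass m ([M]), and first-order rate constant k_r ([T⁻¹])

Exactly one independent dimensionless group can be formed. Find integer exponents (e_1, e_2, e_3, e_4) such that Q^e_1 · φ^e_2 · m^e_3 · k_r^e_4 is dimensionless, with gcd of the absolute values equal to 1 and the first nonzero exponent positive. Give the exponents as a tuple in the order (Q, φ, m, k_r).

(1, -3, -3, 2)

M: e_1·(0) + e_2·(-1) + e_3·(1) + e_4·(0) = 0
L: e_1·(3) + e_2·(1) + e_3·(0) + e_4·(0) = 0
T: e_1·(-1) + e_2·(-1) + e_3·(0) + e_4·(-1) = 0
Solving this homogeneous linear system for the smallest-integer solution (first nonzero entry positive) gives (1, -3, -3, 2).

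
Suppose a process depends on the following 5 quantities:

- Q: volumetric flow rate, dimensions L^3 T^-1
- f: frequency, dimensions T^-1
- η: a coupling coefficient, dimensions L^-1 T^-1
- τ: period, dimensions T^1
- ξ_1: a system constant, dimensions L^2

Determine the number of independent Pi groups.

There are 5 variables and 2 base dimensions (L, T).
The dimension matrix has rank 2.
Independent dimensionless groups: 5 − 2 = 3.

3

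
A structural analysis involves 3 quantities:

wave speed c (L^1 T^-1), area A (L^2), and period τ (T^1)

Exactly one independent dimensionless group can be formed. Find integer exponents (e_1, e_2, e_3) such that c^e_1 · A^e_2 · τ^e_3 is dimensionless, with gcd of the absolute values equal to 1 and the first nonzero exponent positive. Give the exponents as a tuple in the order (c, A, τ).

(2, -1, 2)

L: e_1·(1) + e_2·(2) + e_3·(0) = 0
T: e_1·(-1) + e_2·(0) + e_3·(1) = 0
Solving this homogeneous linear system for the smallest-integer solution (first nonzero entry positive) gives (2, -1, 2).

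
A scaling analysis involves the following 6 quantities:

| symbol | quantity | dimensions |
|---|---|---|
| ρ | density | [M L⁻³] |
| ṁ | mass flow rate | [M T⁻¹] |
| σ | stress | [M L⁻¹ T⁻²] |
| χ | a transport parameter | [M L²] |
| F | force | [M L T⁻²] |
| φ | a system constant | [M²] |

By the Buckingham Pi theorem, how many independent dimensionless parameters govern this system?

There are 6 variables and 3 base dimensions (M, L, T).
The dimension matrix has rank 3.
Independent dimensionless groups: 6 − 3 = 3.

3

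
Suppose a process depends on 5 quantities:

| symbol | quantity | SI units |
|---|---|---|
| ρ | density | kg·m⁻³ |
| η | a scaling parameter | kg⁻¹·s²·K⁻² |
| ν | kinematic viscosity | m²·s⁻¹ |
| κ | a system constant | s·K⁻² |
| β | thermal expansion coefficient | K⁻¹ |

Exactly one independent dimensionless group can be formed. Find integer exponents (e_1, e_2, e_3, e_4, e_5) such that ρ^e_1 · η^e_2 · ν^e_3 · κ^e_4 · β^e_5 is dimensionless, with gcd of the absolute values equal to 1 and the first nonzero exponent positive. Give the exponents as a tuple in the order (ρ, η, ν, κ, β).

M: e_1·(1) + e_2·(-1) + e_3·(0) + e_4·(0) + e_5·(0) = 0
L: e_1·(-3) + e_2·(0) + e_3·(2) + e_4·(0) + e_5·(0) = 0
T: e_1·(0) + e_2·(2) + e_3·(-1) + e_4·(1) + e_5·(0) = 0
Θ: e_1·(0) + e_2·(-2) + e_3·(0) + e_4·(-2) + e_5·(-1) = 0
Solving this homogeneous linear system for the smallest-integer solution (first nonzero entry positive) gives (2, 2, 3, -1, -2).

(2, 2, 3, -1, -2)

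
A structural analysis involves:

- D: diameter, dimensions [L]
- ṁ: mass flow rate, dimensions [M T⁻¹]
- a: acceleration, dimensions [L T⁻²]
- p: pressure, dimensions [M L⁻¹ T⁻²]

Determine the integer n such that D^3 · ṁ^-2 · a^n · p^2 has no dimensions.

-1

Balance the L exponent: (1)·n from a, plus 3·(1) − 2·(0) + 2·(-1) = 1 from the rest, must sum to zero.
n + 1 = 0, so n = -1.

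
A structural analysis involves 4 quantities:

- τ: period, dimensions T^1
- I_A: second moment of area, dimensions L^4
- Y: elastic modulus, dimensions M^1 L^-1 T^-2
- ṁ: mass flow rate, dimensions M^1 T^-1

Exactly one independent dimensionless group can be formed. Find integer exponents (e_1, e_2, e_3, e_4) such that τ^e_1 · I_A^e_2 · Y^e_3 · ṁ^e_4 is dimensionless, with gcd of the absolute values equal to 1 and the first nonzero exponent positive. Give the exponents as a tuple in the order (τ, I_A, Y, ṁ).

(4, 1, 4, -4)

M: e_1·(0) + e_2·(0) + e_3·(1) + e_4·(1) = 0
L: e_1·(0) + e_2·(4) + e_3·(-1) + e_4·(0) = 0
T: e_1·(1) + e_2·(0) + e_3·(-2) + e_4·(-1) = 0
Solving this homogeneous linear system for the smallest-integer solution (first nonzero entry positive) gives (4, 1, 4, -4).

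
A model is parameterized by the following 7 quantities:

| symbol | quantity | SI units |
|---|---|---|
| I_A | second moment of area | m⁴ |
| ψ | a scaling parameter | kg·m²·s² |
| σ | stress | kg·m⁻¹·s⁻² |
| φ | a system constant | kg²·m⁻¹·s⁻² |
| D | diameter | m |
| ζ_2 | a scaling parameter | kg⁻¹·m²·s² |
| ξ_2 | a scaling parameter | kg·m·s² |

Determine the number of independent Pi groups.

There are 7 variables and 3 base dimensions (M, L, T).
The dimension matrix has rank 3.
Independent dimensionless groups: 7 − 3 = 4.

4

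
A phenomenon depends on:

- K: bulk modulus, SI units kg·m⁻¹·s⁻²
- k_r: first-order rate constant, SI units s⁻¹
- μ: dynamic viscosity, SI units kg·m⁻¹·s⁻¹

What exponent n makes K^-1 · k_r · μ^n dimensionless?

1

Balance the M exponent: (1)·n from μ, plus −(1) + (0) = -1 from the rest, must sum to zero.
n − 1 = 0, so n = 1.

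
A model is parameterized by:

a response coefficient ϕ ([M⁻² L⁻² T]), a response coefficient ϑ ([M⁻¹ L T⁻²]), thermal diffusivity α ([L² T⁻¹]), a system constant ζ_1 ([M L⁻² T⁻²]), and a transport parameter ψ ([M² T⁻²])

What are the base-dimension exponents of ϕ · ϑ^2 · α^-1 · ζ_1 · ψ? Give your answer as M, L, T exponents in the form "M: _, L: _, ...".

M: -1, L: -4, T: -6

Collect each base-dimension exponent across the product:
  M: (-2) + 2·(-1) − (0) + (1) + (2) = -1
  L: (-2) + 2·(1) − (2) + (-2) + (0) = -4
  T: (1) + 2·(-2) − (-1) + (-2) + (-2) = -6
So the dimensions are [M⁻¹ L⁻⁴ T⁻⁶].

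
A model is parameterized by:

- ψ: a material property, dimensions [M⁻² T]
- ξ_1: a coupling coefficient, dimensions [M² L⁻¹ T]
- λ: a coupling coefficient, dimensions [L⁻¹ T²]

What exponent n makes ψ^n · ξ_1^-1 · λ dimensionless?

Balance the M exponent: (-2)·n from ψ, plus −(2) + (0) = -2 from the rest, must sum to zero.
-2n − 2 = 0, so n = -1.

-1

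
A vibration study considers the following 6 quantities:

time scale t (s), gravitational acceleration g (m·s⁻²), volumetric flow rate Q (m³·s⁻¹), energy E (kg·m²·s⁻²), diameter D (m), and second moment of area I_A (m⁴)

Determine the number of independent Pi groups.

There are 6 variables and 3 base dimensions (M, L, T).
The dimension matrix has rank 3.
Independent dimensionless groups: 6 − 3 = 3.

3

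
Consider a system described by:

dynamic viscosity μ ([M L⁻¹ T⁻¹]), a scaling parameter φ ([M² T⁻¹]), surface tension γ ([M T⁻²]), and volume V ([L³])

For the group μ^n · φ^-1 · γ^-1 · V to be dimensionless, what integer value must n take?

3

Balance the M exponent: (1)·n from μ, plus −(2) − (1) + (0) = -3 from the rest, must sum to zero.
n − 3 = 0, so n = 3.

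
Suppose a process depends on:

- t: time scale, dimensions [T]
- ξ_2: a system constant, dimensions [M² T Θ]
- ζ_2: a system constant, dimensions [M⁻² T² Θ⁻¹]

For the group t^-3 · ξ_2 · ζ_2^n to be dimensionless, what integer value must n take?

1

Balance the M exponent: (-2)·n from ζ_2, plus −3·(0) + (2) = 2 from the rest, must sum to zero.
-2n + 2 = 0, so n = 1.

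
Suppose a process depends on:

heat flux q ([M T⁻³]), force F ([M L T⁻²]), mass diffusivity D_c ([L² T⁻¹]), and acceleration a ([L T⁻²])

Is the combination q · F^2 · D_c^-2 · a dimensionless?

Sum the exponent of each base dimension across the product:
  M: [q]_M + 2·[F]_M − 2·[D_c]_M + [a]_M = (1) + 2·(1) − 2·(0) + (0) = 3
  L: [q]_L + 2·[F]_L − 2·[D_c]_L + [a]_L = (0) + 2·(1) − 2·(2) + (1) = -1
  T: [q]_T + 2·[F]_T − 2·[D_c]_T + [a]_T = (-3) + 2·(-2) − 2·(-1) + (-2) = -7
Net dimensions [M³ L⁻¹ T⁻⁷] ≠ [1] — not dimensionless.

no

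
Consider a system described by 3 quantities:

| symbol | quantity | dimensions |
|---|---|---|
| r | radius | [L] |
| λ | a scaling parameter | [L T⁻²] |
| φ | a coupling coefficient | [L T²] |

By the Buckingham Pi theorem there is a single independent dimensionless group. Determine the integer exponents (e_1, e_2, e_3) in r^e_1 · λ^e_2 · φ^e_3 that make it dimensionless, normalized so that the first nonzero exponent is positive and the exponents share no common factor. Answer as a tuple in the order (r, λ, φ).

(2, -1, -1)

L: e_1·(1) + e_2·(1) + e_3·(1) = 0
T: e_1·(0) + e_2·(-2) + e_3·(2) = 0
Solving this homogeneous linear system for the smallest-integer solution (first nonzero entry positive) gives (2, -1, -1).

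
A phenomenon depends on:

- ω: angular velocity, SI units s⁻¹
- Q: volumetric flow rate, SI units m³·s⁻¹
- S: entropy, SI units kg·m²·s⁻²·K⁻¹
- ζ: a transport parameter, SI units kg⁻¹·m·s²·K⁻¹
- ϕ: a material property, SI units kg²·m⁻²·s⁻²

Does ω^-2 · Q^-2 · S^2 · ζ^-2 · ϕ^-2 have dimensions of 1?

yes

Sum the exponent of each base dimension across the product:
  M: −2·[ω]_M − 2·[Q]_M + 2·[S]_M − 2·[ζ]_M − 2·[ϕ]_M = −2·(0) − 2·(0) + 2·(1) − 2·(-1) − 2·(2) = 0
  L: −2·[ω]_L − 2·[Q]_L + 2·[S]_L − 2·[ζ]_L − 2·[ϕ]_L = −2·(0) − 2·(3) + 2·(2) − 2·(1) − 2·(-2) = 0
  T: −2·[ω]_T − 2·[Q]_T + 2·[S]_T − 2·[ζ]_T − 2·[ϕ]_T = −2·(-1) − 2·(-1) + 2·(-2) − 2·(2) − 2·(-2) = 0
  Θ: −2·[ω]_Θ − 2·[Q]_Θ + 2·[S]_Θ − 2·[ζ]_Θ − 2·[ϕ]_Θ = −2·(0) − 2·(0) + 2·(-1) − 2·(-1) − 2·(0) = 0
All base exponents vanish — dimensionless.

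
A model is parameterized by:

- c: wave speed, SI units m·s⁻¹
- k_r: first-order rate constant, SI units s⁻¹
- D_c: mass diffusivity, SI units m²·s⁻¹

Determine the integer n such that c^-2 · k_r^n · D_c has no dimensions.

1

Balance the T exponent: (-1)·n from k_r, plus −2·(-1) + (-1) = 1 from the rest, must sum to zero.
−n + 1 = 0, so n = 1.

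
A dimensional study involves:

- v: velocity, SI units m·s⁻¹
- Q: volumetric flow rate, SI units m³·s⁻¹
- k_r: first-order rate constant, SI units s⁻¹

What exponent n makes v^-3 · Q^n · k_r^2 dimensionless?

Balance the L exponent: (3)·n from Q, plus −3·(1) + 2·(0) = -3 from the rest, must sum to zero.
3n − 3 = 0, so n = 1.

1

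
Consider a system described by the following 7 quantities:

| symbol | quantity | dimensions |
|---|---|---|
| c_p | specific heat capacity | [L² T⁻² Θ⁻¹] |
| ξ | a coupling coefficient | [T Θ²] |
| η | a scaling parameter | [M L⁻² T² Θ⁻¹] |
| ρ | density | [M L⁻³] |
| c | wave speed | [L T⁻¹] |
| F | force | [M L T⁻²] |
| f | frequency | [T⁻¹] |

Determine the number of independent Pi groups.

3

There are 7 variables and 4 base dimensions (M, L, T, Θ).
The dimension matrix has rank 4.
Independent dimensionless groups: 7 − 4 = 3.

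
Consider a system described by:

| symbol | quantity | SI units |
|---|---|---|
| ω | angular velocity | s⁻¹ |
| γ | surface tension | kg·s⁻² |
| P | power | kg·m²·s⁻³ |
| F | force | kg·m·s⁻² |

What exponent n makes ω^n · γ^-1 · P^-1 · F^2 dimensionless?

1

Balance the T exponent: (-1)·n from ω, plus −(-2) − (-3) + 2·(-2) = 1 from the rest, must sum to zero.
−n + 1 = 0, so n = 1.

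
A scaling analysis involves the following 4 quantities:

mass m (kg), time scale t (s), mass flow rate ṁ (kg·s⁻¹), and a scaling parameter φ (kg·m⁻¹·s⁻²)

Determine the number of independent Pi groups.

1

There are 4 variables and 3 base dimensions (M, L, T).
The dimension matrix has rank 3.
Independent dimensionless groups: 4 − 3 = 1.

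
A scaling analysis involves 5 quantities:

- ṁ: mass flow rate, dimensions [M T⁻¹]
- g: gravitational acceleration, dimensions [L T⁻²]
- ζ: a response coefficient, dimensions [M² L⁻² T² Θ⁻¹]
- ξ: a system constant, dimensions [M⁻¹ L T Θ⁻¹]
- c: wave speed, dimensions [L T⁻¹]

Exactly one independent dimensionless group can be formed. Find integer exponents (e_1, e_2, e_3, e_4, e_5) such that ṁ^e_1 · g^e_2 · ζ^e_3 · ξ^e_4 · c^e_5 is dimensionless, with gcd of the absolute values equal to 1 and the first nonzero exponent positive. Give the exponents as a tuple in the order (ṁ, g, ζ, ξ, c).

(3, -1, -1, 1, -2)

M: e_1·(1) + e_2·(0) + e_3·(2) + e_4·(-1) + e_5·(0) = 0
L: e_1·(0) + e_2·(1) + e_3·(-2) + e_4·(1) + e_5·(1) = 0
T: e_1·(-1) + e_2·(-2) + e_3·(2) + e_4·(1) + e_5·(-1) = 0
Θ: e_1·(0) + e_2·(0) + e_3·(-1) + e_4·(-1) + e_5·(0) = 0
Solving this homogeneous linear system for the smallest-integer solution (first nonzero entry positive) gives (3, -1, -1, 1, -2).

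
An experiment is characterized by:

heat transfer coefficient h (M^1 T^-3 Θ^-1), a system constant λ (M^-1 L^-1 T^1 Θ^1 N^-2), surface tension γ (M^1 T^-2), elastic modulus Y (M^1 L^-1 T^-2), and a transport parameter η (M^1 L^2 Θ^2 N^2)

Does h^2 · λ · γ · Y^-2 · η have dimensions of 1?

no

Sum the exponent of each base dimension across the product:
  M: 2·[h]_M + [λ]_M + [γ]_M − 2·[Y]_M + [η]_M = 2·(1) + (-1) + (1) − 2·(1) + (1) = 1
  L: 2·[h]_L + [λ]_L + [γ]_L − 2·[Y]_L + [η]_L = 2·(0) + (-1) + (0) − 2·(-1) + (2) = 3
  T: 2·[h]_T + [λ]_T + [γ]_T − 2·[Y]_T + [η]_T = 2·(-3) + (1) + (-2) − 2·(-2) + (0) = -3
  Θ: 2·[h]_Θ + [λ]_Θ + [γ]_Θ − 2·[Y]_Θ + [η]_Θ = 2·(-1) + (1) + (0) − 2·(0) + (2) = 1
  N: 2·[h]_N + [λ]_N + [γ]_N − 2·[Y]_N + [η]_N = 2·(0) + (-2) + (0) − 2·(0) + (2) = 0
Net dimensions [M L³ T⁻³ Θ] ≠ [1] — not dimensionless.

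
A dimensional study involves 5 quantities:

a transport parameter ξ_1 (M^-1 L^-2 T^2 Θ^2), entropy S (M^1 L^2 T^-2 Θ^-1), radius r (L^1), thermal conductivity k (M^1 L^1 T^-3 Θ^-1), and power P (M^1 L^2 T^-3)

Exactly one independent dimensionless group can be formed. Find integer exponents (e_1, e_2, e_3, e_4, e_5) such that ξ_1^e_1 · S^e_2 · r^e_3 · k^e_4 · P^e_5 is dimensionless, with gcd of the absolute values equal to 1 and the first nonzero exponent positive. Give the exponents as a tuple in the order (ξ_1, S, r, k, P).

M: e_1·(-1) + e_2·(1) + e_3·(0) + e_4·(1) + e_5·(1) = 0
L: e_1·(-2) + e_2·(2) + e_3·(1) + e_4·(1) + e_5·(2) = 0
T: e_1·(2) + e_2·(-2) + e_3·(0) + e_4·(-3) + e_5·(-3) = 0
Θ: e_1·(2) + e_2·(-1) + e_3·(0) + e_4·(-1) + e_5·(0) = 0
Solving this homogeneous linear system for the smallest-integer solution (first nonzero entry positive) gives (1, 1, 1, 1, -1).

(1, 1, 1, 1, -1)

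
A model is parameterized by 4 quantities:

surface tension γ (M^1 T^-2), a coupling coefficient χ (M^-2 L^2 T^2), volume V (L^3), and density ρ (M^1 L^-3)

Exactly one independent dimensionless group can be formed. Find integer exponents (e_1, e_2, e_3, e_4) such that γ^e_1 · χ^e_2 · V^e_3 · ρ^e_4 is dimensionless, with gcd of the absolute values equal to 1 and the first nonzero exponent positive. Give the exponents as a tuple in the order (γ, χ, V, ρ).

M: e_1·(1) + e_2·(-2) + e_3·(0) + e_4·(1) = 0
L: e_1·(0) + e_2·(2) + e_3·(3) + e_4·(-3) = 0
T: e_1·(-2) + e_2·(2) + e_3·(0) + e_4·(0) = 0
Solving this homogeneous linear system for the smallest-integer solution (first nonzero entry positive) gives (3, 3, 1, 3).

(3, 3, 1, 3)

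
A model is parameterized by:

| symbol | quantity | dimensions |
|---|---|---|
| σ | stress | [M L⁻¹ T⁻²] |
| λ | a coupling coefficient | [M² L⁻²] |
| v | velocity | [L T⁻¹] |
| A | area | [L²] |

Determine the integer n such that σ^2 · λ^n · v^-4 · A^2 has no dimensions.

-1

Balance the M exponent: (2)·n from λ, plus 2·(1) − 4·(0) + 2·(0) = 2 from the rest, must sum to zero.
2n + 2 = 0, so n = -1.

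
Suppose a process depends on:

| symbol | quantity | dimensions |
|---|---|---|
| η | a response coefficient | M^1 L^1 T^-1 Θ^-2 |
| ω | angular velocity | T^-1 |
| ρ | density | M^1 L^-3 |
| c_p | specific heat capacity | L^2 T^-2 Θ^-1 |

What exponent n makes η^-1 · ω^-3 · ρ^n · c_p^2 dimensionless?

1

Balance the M exponent: (1)·n from ρ, plus −(1) − 3·(0) + 2·(0) = -1 from the rest, must sum to zero.
n − 1 = 0, so n = 1.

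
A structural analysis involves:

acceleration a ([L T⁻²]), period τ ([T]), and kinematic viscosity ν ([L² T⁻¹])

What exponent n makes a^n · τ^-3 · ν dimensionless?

Balance the L exponent: (1)·n from a, plus −3·(0) + (2) = 2 from the rest, must sum to zero.
n + 2 = 0, so n = -2.

-2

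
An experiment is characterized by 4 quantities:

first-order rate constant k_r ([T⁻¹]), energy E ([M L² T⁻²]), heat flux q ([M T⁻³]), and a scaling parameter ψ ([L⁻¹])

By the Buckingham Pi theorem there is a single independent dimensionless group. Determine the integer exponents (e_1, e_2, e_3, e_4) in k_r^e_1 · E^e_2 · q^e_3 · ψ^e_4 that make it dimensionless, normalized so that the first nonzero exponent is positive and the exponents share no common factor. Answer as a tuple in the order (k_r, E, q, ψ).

(1, 1, -1, 2)

M: e_1·(0) + e_2·(1) + e_3·(1) + e_4·(0) = 0
L: e_1·(0) + e_2·(2) + e_3·(0) + e_4·(-1) = 0
T: e_1·(-1) + e_2·(-2) + e_3·(-3) + e_4·(0) = 0
Solving this homogeneous linear system for the smallest-integer solution (first nonzero entry positive) gives (1, 1, -1, 2).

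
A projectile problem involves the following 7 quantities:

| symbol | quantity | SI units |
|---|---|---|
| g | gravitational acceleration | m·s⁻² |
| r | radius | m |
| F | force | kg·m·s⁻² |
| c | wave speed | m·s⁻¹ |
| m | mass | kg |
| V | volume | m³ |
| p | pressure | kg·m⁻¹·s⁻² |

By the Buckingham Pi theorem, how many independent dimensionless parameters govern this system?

There are 7 variables and 3 base dimensions (M, L, T).
The dimension matrix has rank 3.
Independent dimensionless groups: 7 − 3 = 4.

4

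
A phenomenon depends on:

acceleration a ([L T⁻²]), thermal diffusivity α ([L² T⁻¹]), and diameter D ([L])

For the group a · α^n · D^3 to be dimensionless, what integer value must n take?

Balance the L exponent: (2)·n from α, plus (1) + 3·(1) = 4 from the rest, must sum to zero.
2n + 4 = 0, so n = -2.

-2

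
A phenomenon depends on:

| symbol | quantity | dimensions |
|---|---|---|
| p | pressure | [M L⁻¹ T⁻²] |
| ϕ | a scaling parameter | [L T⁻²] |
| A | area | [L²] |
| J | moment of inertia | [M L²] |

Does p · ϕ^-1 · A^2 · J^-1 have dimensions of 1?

yes

Sum the exponent of each base dimension across the product:
  M: [p]_M − [ϕ]_M + 2·[A]_M − [J]_M = (1) − (0) + 2·(0) − (1) = 0
  L: [p]_L − [ϕ]_L + 2·[A]_L − [J]_L = (-1) − (1) + 2·(2) − (2) = 0
  T: [p]_T − [ϕ]_T + 2·[A]_T − [J]_T = (-2) − (-2) + 2·(0) − (0) = 0
  Θ: [p]_Θ − [ϕ]_Θ + 2·[A]_Θ − [J]_Θ = (0) − (0) + 2·(0) − (0) = 0
  N: [p]_N − [ϕ]_N + 2·[A]_N − [J]_N = (0) − (0) + 2·(0) − (0) = 0
All base exponents vanish — dimensionless.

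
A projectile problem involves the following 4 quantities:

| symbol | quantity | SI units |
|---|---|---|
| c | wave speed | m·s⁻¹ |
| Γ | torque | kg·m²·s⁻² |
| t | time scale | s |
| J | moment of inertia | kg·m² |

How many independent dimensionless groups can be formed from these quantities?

1

There are 4 variables and 3 base dimensions (M, L, T).
The dimension matrix has rank 3.
Independent dimensionless groups: 4 − 3 = 1.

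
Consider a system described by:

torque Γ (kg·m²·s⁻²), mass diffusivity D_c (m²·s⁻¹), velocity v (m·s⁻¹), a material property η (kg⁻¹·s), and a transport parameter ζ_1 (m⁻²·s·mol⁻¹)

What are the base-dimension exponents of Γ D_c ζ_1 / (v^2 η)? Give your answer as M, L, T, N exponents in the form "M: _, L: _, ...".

M: 2, L: 0, T: -1, N: -1

Collect each base-dimension exponent across the product:
  M: (1) + (0) − 2·(0) − (-1) + (0) = 2
  L: (2) + (2) − 2·(1) − (0) + (-2) = 0
  T: (-2) + (-1) − 2·(-1) − (1) + (1) = -1
  N: (0) + (0) − 2·(0) − (0) + (-1) = -1
So the dimensions are [M² T⁻¹ N⁻¹].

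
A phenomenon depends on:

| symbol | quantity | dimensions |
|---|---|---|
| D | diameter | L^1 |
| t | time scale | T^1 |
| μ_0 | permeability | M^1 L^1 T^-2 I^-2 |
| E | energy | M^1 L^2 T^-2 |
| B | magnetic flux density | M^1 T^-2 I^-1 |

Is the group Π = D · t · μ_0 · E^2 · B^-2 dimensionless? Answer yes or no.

no

Sum the exponent of each base dimension across the product:
  M: [D]_M + [t]_M + [μ_0]_M + 2·[E]_M − 2·[B]_M = (0) + (0) + (1) + 2·(1) − 2·(1) = 1
  L: [D]_L + [t]_L + [μ_0]_L + 2·[E]_L − 2·[B]_L = (1) + (0) + (1) + 2·(2) − 2·(0) = 6
  T: [D]_T + [t]_T + [μ_0]_T + 2·[E]_T − 2·[B]_T = (0) + (1) + (-2) + 2·(-2) − 2·(-2) = -1
  I: [D]_I + [t]_I + [μ_0]_I + 2·[E]_I − 2·[B]_I = (0) + (0) + (-2) + 2·(0) − 2·(-1) = 0
Net dimensions [M L⁶ T⁻¹] ≠ [1] — not dimensionless.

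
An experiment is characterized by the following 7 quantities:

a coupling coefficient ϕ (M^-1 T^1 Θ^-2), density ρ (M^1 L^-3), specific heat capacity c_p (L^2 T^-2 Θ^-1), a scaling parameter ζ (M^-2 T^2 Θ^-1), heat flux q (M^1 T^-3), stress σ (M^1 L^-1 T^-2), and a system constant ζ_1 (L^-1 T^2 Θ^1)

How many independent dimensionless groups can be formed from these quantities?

There are 7 variables and 4 base dimensions (M, L, T, Θ).
The dimension matrix has rank 4.
Independent dimensionless groups: 7 − 4 = 3.

3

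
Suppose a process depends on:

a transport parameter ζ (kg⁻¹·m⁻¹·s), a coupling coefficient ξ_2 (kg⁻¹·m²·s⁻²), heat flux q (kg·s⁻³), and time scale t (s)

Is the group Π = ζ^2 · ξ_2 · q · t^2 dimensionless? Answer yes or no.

Sum the exponent of each base dimension across the product:
  M: 2·[ζ]_M + [ξ_2]_M + [q]_M + 2·[t]_M = 2·(-1) + (-1) + (1) + 2·(0) = -2
  L: 2·[ζ]_L + [ξ_2]_L + [q]_L + 2·[t]_L = 2·(-1) + (2) + (0) + 2·(0) = 0
  T: 2·[ζ]_T + [ξ_2]_T + [q]_T + 2·[t]_T = 2·(1) + (-2) + (-3) + 2·(1) = -1
Net dimensions [M⁻² T⁻¹] ≠ [1] — not dimensionless.

no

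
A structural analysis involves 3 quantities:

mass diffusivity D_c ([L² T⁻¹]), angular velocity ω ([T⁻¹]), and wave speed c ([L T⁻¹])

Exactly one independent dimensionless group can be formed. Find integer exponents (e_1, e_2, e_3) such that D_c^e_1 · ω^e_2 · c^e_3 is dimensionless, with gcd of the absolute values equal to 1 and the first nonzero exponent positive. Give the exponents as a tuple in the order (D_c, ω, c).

(1, 1, -2)

L: e_1·(2) + e_2·(0) + e_3·(1) = 0
T: e_1·(-1) + e_2·(-1) + e_3·(-1) = 0
Solving this homogeneous linear system for the smallest-integer solution (first nonzero entry positive) gives (1, 1, -2).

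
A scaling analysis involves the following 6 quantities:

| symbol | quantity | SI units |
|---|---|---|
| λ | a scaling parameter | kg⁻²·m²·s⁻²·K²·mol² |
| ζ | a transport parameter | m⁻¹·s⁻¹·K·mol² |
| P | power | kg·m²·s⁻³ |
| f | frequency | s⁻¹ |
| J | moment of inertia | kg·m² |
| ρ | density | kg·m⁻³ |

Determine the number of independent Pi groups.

1

There are 6 variables and 5 base dimensions (M, L, T, Θ, N).
The dimension matrix has rank 5.
Independent dimensionless groups: 6 − 5 = 1.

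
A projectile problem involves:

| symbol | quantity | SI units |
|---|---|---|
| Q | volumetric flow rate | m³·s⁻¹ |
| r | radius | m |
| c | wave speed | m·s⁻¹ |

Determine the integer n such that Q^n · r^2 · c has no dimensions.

-1

Balance the L exponent: (3)·n from Q, plus 2·(1) + (1) = 3 from the rest, must sum to zero.
3n + 3 = 0, so n = -1.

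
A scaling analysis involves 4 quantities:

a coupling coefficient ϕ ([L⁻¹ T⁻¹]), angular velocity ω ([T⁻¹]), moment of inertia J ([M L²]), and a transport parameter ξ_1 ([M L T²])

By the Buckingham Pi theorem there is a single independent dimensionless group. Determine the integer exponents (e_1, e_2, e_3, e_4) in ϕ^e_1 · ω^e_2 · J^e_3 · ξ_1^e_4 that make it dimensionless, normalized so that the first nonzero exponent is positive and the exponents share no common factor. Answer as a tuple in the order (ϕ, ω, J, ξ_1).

(1, -3, 1, -1)

M: e_1·(0) + e_2·(0) + e_3·(1) + e_4·(1) = 0
L: e_1·(-1) + e_2·(0) + e_3·(2) + e_4·(1) = 0
T: e_1·(-1) + e_2·(-1) + e_3·(0) + e_4·(2) = 0
Solving this homogeneous linear system for the smallest-integer solution (first nonzero entry positive) gives (1, -3, 1, -1).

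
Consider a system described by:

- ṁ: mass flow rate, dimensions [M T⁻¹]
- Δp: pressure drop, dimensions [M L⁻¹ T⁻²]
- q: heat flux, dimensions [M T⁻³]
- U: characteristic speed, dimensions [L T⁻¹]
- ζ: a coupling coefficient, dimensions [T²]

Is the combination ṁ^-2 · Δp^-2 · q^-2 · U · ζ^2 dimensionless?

no

Sum the exponent of each base dimension across the product:
  M: −2·[ṁ]_M − 2·[Δp]_M − 2·[q]_M + [U]_M + 2·[ζ]_M = −2·(1) − 2·(1) − 2·(1) + (0) + 2·(0) = -6
  L: −2·[ṁ]_L − 2·[Δp]_L − 2·[q]_L + [U]_L + 2·[ζ]_L = −2·(0) − 2·(-1) − 2·(0) + (1) + 2·(0) = 3
  T: −2·[ṁ]_T − 2·[Δp]_T − 2·[q]_T + [U]_T + 2·[ζ]_T = −2·(-1) − 2·(-2) − 2·(-3) + (-1) + 2·(2) = 15
Net dimensions [M⁻⁶ L³ T¹⁵] ≠ [1] — not dimensionless.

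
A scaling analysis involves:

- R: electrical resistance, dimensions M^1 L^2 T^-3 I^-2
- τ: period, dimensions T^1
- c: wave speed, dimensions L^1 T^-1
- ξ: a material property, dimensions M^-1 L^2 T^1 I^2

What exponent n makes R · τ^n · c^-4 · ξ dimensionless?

-2

Balance the T exponent: (1)·n from τ, plus (-3) − 4·(-1) + (1) = 2 from the rest, must sum to zero.
n + 2 = 0, so n = -2.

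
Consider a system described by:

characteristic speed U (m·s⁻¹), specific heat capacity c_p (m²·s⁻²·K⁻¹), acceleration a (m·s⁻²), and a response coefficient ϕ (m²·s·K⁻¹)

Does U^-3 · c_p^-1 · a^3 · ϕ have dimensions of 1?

Sum the exponent of each base dimension across the product:
  M: −3·[U]_M − [c_p]_M + 3·[a]_M + [ϕ]_M = −3·(0) − (0) + 3·(0) + (0) = 0
  L: −3·[U]_L − [c_p]_L + 3·[a]_L + [ϕ]_L = −3·(1) − (2) + 3·(1) + (2) = 0
  T: −3·[U]_T − [c_p]_T + 3·[a]_T + [ϕ]_T = −3·(-1) − (-2) + 3·(-2) + (1) = 0
  Θ: −3·[U]_Θ − [c_p]_Θ + 3·[a]_Θ + [ϕ]_Θ = −3·(0) − (-1) + 3·(0) + (-1) = 0
All base exponents vanish — dimensionless.

yes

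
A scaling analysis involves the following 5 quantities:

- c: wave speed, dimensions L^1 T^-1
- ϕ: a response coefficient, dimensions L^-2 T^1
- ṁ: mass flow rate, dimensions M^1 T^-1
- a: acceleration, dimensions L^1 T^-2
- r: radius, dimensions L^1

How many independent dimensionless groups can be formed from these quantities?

2

There are 5 variables and 3 base dimensions (M, L, T).
The dimension matrix has rank 3.
Independent dimensionless groups: 5 − 3 = 2.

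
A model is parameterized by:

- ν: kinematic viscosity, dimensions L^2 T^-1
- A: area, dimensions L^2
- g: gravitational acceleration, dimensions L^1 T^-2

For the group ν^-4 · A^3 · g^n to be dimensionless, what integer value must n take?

Balance the L exponent: (1)·n from g, plus −4·(2) + 3·(2) = -2 from the rest, must sum to zero.
n − 2 = 0, so n = 2.

2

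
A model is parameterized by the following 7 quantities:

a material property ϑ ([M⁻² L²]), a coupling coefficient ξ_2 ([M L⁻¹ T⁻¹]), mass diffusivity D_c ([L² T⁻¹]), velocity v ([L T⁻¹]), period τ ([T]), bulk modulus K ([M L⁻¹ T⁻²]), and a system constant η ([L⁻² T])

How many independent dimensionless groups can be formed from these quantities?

4

There are 7 variables and 3 base dimensions (M, L, T).
The dimension matrix has rank 3.
Independent dimensionless groups: 7 − 3 = 4.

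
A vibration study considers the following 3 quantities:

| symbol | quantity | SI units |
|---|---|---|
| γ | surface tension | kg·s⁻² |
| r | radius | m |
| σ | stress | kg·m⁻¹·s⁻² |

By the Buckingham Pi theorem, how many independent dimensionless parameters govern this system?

There are 3 variables and 3 base dimensions (M, L, T).
The dimension matrix has rank 2 (less than 3: the dimension vectors are linearly dependent).
Independent dimensionless groups: 3 − 2 = 1.

1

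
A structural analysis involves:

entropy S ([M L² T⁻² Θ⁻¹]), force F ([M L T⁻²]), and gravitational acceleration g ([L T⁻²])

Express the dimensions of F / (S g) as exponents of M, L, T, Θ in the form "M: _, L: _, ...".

Collect each base-dimension exponent across the product:
  M: −(1) + (1) − (0) = 0
  L: −(2) + (1) − (1) = -2
  T: −(-2) + (-2) − (-2) = 2
  Θ: −(-1) + (0) − (0) = 1
So the dimensions are [L⁻² T² Θ].

M: 0, L: -2, T: 2, Θ: 1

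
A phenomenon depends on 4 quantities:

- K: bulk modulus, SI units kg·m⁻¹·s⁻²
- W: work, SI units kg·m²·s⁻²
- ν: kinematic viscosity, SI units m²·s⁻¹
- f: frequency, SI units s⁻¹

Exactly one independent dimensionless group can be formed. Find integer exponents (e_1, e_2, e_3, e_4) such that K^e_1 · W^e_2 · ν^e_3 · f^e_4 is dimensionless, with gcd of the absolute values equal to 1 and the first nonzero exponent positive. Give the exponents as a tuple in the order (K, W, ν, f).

(2, -2, 3, -3)

M: e_1·(1) + e_2·(1) + e_3·(0) + e_4·(0) = 0
L: e_1·(-1) + e_2·(2) + e_3·(2) + e_4·(0) = 0
T: e_1·(-2) + e_2·(-2) + e_3·(-1) + e_4·(-1) = 0
Solving this homogeneous linear system for the smallest-integer solution (first nonzero entry positive) gives (2, -2, 3, -3).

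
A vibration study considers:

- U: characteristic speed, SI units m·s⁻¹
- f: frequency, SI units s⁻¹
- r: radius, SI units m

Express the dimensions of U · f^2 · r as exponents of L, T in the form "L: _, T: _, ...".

Collect each base-dimension exponent across the product:
  L: (1) + 2·(0) + (1) = 2
  T: (-1) + 2·(-1) + (0) = -3
So the dimensions are [L² T⁻³].

L: 2, T: -3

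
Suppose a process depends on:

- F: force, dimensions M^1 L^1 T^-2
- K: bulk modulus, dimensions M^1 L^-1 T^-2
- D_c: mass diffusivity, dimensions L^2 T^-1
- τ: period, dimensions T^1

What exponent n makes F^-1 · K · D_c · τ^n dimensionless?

1

Balance the T exponent: (1)·n from τ, plus −(-2) + (-2) + (-1) = -1 from the rest, must sum to zero.
n − 1 = 0, so n = 1.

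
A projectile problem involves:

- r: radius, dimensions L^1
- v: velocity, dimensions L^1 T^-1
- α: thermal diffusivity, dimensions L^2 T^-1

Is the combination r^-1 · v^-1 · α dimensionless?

yes

Sum the exponent of each base dimension across the product:
  L: −[r]_L − [v]_L + [α]_L = −(1) − (1) + (2) = 0
  T: −[r]_T − [v]_T + [α]_T = −(0) − (-1) + (-1) = 0
All base exponents vanish — dimensionless.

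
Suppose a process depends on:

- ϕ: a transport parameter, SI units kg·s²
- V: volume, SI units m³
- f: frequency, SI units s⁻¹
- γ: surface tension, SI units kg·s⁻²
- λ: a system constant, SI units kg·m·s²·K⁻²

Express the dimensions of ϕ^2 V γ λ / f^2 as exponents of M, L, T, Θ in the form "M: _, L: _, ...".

Collect each base-dimension exponent across the product:
  M: 2·(1) + (0) − 2·(0) + (1) + (1) = 4
  L: 2·(0) + (3) − 2·(0) + (0) + (1) = 4
  T: 2·(2) + (0) − 2·(-1) + (-2) + (2) = 6
  Θ: 2·(0) + (0) − 2·(0) + (0) + (-2) = -2
So the dimensions are [M⁴ L⁴ T⁶ Θ⁻²].

M: 4, L: 4, T: 6, Θ: -2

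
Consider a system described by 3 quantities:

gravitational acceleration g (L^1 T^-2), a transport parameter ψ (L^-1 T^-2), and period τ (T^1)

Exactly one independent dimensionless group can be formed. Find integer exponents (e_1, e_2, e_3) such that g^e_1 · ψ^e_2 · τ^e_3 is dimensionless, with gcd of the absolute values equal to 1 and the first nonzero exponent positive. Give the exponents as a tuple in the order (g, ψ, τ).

L: e_1·(1) + e_2·(-1) + e_3·(0) = 0
T: e_1·(-2) + e_2·(-2) + e_3·(1) = 0
Solving this homogeneous linear system for the smallest-integer solution (first nonzero entry positive) gives (1, 1, 4).

(1, 1, 4)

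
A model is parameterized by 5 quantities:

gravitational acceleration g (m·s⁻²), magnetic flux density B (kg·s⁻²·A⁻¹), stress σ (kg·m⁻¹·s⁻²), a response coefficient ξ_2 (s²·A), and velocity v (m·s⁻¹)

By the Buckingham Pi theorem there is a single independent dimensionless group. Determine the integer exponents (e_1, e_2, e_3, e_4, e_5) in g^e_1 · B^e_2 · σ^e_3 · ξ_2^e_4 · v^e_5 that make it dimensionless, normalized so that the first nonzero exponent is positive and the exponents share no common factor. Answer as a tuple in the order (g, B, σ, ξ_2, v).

M: e_1·(0) + e_2·(1) + e_3·(1) + e_4·(0) + e_5·(0) = 0
L: e_1·(1) + e_2·(0) + e_3·(-1) + e_4·(0) + e_5·(1) = 0
T: e_1·(-2) + e_2·(-2) + e_3·(-2) + e_4·(2) + e_5·(-1) = 0
I: e_1·(0) + e_2·(-1) + e_3·(0) + e_4·(1) + e_5·(0) = 0
Solving this homogeneous linear system for the smallest-integer solution (first nonzero entry positive) gives (3, 1, -1, 1, -4).

(3, 1, -1, 1, -4)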